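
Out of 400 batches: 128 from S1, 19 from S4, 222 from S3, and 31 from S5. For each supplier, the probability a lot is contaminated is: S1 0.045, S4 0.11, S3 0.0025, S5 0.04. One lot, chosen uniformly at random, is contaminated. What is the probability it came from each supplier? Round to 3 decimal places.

By Bayes' rule, posterior ∝ prior × likelihood:
  S1: 0.32 × 0.045 = 0.0144
  S4: 0.0475 × 0.11 = 0.005225
  S3: 0.555 × 0.0025 = 0.0013875
  S5: 0.0775 × 0.04 = 0.0031
Total = 0.0241125.
P(S1 | contaminated) = 0.0144/0.0241125 ≈ 0.597
P(S4 | contaminated) = 0.005225/0.0241125 ≈ 0.217
P(S3 | contaminated) = 0.0013875/0.0241125 ≈ 0.058
P(S5 | contaminated) = 0.0031/0.0241125 ≈ 0.129
(Check: 0.597+0.217+0.058+0.129 = 1.001.)

S1 0.597, S4 0.217, S3 0.058, S5 0.129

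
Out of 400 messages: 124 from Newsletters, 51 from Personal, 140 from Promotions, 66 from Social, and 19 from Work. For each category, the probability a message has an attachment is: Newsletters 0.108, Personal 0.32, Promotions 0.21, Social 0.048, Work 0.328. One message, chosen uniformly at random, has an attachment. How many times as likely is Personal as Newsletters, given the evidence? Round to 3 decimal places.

1.219

By Bayes' rule, posterior ∝ prior × likelihood:
  Newsletters: 0.31 × 0.108 = 0.03348
  Personal: 0.1275 × 0.32 = 0.0408
  Promotions: 0.35 × 0.21 = 0.0735
  Social: 0.165 × 0.048 = 0.00792
  Work: 0.0475 × 0.328 = 0.01558
Total = 0.17128.
The ratio is 0.0408 / 0.03348 (the normalizer cancels) = 1.219.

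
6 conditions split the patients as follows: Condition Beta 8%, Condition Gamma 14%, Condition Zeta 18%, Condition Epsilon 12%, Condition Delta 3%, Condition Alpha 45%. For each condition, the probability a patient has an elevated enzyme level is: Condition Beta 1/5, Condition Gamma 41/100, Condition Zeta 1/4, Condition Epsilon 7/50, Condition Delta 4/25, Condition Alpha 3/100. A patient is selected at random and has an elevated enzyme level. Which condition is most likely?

Compute prior × likelihood for every hypothesis:
  Condition Beta: 0.08 × 0.2 = 0.016
  Condition Gamma: 0.14 × 0.41 = 0.0574
  Condition Zeta: 0.18 × 0.25 = 0.045
  Condition Epsilon: 0.12 × 0.14 = 0.0168
  Condition Delta: 0.03 × 0.16 = 0.0048
  Condition Alpha: 0.45 × 0.03 = 0.0135
Total = 0.1535.
Largest term belongs to Condition Gamma, so Condition Gamma is most probable.

Condition Gamma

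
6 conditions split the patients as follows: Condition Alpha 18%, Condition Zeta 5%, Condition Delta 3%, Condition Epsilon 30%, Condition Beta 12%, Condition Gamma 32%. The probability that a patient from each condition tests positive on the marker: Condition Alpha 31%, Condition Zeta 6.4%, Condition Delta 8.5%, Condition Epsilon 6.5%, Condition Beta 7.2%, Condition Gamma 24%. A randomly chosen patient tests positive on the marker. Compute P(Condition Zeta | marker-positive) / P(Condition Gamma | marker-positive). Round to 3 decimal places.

Unnormalized posteriors (prior × likelihood):
  Condition Alpha: 0.18 × 0.31 = 0.0558
  Condition Zeta: 0.05 × 0.064 = 0.0032
  Condition Delta: 0.03 × 0.085 = 0.00255
  Condition Epsilon: 0.3 × 0.065 = 0.0195
  Condition Beta: 0.12 × 0.072 = 0.00864
  Condition Gamma: 0.32 × 0.24 = 0.0768
Total = 0.16649.
The ratio is 0.0032 / 0.0768 (the normalizer cancels) = 0.042.

0.042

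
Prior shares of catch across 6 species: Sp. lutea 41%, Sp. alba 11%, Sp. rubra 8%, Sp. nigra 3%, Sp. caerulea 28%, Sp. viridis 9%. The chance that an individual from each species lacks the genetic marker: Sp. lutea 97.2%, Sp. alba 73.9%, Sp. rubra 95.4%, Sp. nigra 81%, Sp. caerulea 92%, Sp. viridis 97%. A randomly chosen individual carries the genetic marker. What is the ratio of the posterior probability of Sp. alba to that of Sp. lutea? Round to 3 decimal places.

Taking complements, P(marker | each) = Sp. lutea 0.028, Sp. alba 0.261, Sp. rubra 0.046, Sp. nigra 0.19, Sp. caerulea 0.08, Sp. viridis 0.03.
Unnormalized posteriors (prior × likelihood):
  Sp. lutea: 0.41 × 0.028 = 0.01148
  Sp. alba: 0.11 × 0.261 = 0.02871
  Sp. rubra: 0.08 × 0.046 = 0.00368
  Sp. nigra: 0.03 × 0.19 = 0.0057
  Sp. caerulea: 0.28 × 0.08 = 0.0224
  Sp. viridis: 0.09 × 0.03 = 0.0027
Total = 0.07467.
The ratio is 0.02871 / 0.01148 (the normalizer cancels) = 2.501.

2.501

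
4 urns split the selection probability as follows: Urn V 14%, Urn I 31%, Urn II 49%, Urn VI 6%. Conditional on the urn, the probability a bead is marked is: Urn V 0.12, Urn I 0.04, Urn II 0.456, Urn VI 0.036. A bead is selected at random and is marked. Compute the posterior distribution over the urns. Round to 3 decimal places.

By Bayes' rule, posterior ∝ prior × likelihood:
  Urn V: 0.14 × 0.12 = 0.0168
  Urn I: 0.31 × 0.04 = 0.0124
  Urn II: 0.49 × 0.456 = 0.22344
  Urn VI: 0.06 × 0.036 = 0.00216
Sum = 0.2548.
P(Urn V | marked) = 0.0168/0.2548 ≈ 0.066
P(Urn I | marked) = 0.0124/0.2548 ≈ 0.049
P(Urn II | marked) = 0.22344/0.2548 ≈ 0.877
P(Urn VI | marked) = 0.00216/0.2548 ≈ 0.008

Urn V 0.066, Urn I 0.049, Urn II 0.877, Urn VI 0.008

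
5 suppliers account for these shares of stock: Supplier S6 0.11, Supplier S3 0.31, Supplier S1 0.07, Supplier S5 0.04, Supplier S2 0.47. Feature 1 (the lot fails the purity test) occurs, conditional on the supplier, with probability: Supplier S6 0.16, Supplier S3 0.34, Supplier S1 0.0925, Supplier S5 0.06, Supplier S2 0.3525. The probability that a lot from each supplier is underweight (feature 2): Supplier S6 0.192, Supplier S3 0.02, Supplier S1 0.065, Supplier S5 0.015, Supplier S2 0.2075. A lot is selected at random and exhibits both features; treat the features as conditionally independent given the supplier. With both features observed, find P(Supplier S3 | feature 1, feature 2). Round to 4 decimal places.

By Bayes' rule, posterior ∝ prior × likelihood:
  Supplier S6: 0.11 × 0.16 × 0.192 = 0.0033792
  Supplier S3: 0.31 × 0.34 × 0.02 = 0.002108
  Supplier S1: 0.07 × 0.0925 × 0.065 = 0.000420875
  Supplier S5: 0.04 × 0.06 × 0.015 = 0.000036
  Supplier S2: 0.47 × 0.3525 × 0.2075 = 0.0343775625
Normalizing constant = 0.0403216375.
P(Supplier S3 | evidence) = 0.002108 / 0.0403216375 ≈ 0.0523.

0.0523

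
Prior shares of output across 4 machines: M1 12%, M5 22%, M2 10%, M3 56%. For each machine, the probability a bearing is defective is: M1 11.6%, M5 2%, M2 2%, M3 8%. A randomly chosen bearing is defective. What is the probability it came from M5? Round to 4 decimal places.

Unnormalized posteriors (prior × likelihood):
  M1: 0.12 × 0.116 = 0.01392
  M5: 0.22 × 0.02 = 0.0044
  M2: 0.1 × 0.02 = 0.002
  M3: 0.56 × 0.08 = 0.0448
Total = 0.06512.
P(M5 | evidence) = 0.0044 / 0.06512 ≈ 0.0676.

0.0676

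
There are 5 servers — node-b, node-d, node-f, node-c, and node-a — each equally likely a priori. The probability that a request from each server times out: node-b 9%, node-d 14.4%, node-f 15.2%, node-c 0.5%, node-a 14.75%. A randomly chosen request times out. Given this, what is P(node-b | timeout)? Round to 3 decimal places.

Since the prior is uniform, the posterior is proportional to the likelihood:
  node-b: 0.09
  node-d: 0.144
  node-f: 0.152
  node-c: 0.005
  node-a: 0.1475
Normalizing constant = 0.5385.
P(node-b | evidence) = 0.09 / 0.5385 ≈ 0.167.

0.167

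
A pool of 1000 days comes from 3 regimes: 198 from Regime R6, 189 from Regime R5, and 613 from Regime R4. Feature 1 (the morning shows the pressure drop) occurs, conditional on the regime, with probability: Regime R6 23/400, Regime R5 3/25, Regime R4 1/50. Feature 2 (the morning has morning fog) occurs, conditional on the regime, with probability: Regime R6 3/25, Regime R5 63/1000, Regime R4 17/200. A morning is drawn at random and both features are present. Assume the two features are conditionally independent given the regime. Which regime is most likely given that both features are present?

Regime R5

Unnormalized posteriors (prior × likelihood):
  Regime R6: 0.198 × 0.0575 × 0.12 = 0.0013662
  Regime R5: 0.189 × 0.12 × 0.063 = 0.00142884
  Regime R4: 0.613 × 0.02 × 0.085 = 0.0010421
Sum = 0.00383714.
Largest term belongs to Regime R5, so Regime R5 is most probable.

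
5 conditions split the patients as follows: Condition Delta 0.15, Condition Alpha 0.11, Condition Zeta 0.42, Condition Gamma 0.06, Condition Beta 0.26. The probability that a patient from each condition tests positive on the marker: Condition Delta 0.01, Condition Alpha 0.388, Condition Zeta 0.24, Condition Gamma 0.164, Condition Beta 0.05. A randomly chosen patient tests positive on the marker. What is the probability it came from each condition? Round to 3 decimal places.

By Bayes' rule, posterior ∝ prior × likelihood:
  Condition Delta: 0.15 × 0.01 = 0.0015
  Condition Alpha: 0.11 × 0.388 = 0.04268
  Condition Zeta: 0.42 × 0.24 = 0.1008
  Condition Gamma: 0.06 × 0.164 = 0.00984
  Condition Beta: 0.26 × 0.05 = 0.013
Normalizing constant = 0.16782.
P(Condition Delta | marker-positive) = 0.0015/0.16782 ≈ 0.009
P(Condition Alpha | marker-positive) = 0.04268/0.16782 ≈ 0.254
P(Condition Zeta | marker-positive) = 0.1008/0.16782 ≈ 0.601
P(Condition Gamma | marker-positive) = 0.00984/0.16782 ≈ 0.059
P(Condition Beta | marker-positive) = 0.013/0.16782 ≈ 0.077
(Check: 0.009+0.254+0.601+0.059+0.077 = 1.000.)

Condition Delta 0.009, Condition Alpha 0.254, Condition Zeta 0.601, Condition Gamma 0.059, Condition Beta 0.077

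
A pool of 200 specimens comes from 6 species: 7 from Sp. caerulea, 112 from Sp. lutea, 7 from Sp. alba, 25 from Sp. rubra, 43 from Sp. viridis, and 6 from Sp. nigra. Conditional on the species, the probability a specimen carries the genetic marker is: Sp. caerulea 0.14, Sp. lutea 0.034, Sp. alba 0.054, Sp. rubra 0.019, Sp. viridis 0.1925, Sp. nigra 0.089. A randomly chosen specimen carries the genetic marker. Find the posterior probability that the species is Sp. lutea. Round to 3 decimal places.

Compute prior × likelihood for every hypothesis:
  Sp. caerulea: 0.035 × 0.14 = 0.0049
  Sp. lutea: 0.56 × 0.034 = 0.01904
  Sp. alba: 0.035 × 0.054 = 0.00189
  Sp. rubra: 0.125 × 0.019 = 0.002375
  Sp. viridis: 0.215 × 0.1925 = 0.0413875
  Sp. nigra: 0.03 × 0.089 = 0.00267
Sum = 0.0722625.
P(Sp. lutea | evidence) = 0.01904 / 0.0722625 ≈ 0.263.

0.263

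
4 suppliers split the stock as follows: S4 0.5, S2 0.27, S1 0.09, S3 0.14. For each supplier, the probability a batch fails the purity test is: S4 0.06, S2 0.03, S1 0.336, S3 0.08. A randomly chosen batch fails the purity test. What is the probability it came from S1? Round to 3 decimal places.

0.380

Prior × likelihood for each hypothesis:
  S4: 0.5 × 0.06 = 0.03
  S2: 0.27 × 0.03 = 0.0081
  S1: 0.09 × 0.336 = 0.03024
  S3: 0.14 × 0.08 = 0.0112
Total = 0.07954.
P(S1 | evidence) = 0.03024 / 0.07954 ≈ 0.380.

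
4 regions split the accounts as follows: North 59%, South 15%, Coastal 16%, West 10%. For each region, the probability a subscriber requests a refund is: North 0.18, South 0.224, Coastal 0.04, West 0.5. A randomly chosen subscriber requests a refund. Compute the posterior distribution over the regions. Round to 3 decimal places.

North 0.541, South 0.171, Coastal 0.033, West 0.255

By Bayes' rule, posterior ∝ prior × likelihood:
  North: 0.59 × 0.18 = 0.1062
  South: 0.15 × 0.224 = 0.0336
  Coastal: 0.16 × 0.04 = 0.0064
  West: 0.1 × 0.5 = 0.05
Sum = 0.1962.
P(North | refund) = 0.1062/0.1962 ≈ 0.541
P(South | refund) = 0.0336/0.1962 ≈ 0.171
P(Coastal | refund) = 0.0064/0.1962 ≈ 0.033
P(West | refund) = 0.05/0.1962 ≈ 0.255
(Check: 0.541+0.171+0.033+0.255 = 1.000.)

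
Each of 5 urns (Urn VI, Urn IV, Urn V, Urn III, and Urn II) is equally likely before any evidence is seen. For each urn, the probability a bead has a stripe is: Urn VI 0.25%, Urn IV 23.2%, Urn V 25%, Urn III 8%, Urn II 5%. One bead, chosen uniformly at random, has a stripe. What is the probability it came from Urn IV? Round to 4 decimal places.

0.3775

Since the prior is uniform, the posterior is proportional to the likelihood:
  Urn VI: 0.0025
  Urn IV: 0.232
  Urn V: 0.25
  Urn III: 0.08
  Urn II: 0.05
Sum = 0.6145.
P(Urn IV | evidence) = 0.232 / 0.6145 ≈ 0.3775.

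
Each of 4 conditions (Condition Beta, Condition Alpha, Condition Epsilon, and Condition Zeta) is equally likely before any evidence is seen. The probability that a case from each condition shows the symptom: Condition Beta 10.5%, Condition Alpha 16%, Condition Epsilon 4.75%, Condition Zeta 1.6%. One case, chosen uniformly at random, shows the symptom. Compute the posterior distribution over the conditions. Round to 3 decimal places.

Condition Beta 0.320, Condition Alpha 0.487, Condition Epsilon 0.145, Condition Zeta 0.049

Since the prior is uniform, the posterior is proportional to the likelihood:
  Condition Beta: 0.105
  Condition Alpha: 0.16
  Condition Epsilon: 0.0475
  Condition Zeta: 0.016
Total = 0.3285.
P(Condition Beta | symptomatic) = 0.105/0.3285 ≈ 0.320
P(Condition Alpha | symptomatic) = 0.16/0.3285 ≈ 0.487
P(Condition Epsilon | symptomatic) = 0.0475/0.3285 ≈ 0.145
P(Condition Zeta | symptomatic) = 0.016/0.3285 ≈ 0.049
(Check: 0.320+0.487+0.145+0.049 = 1.001.)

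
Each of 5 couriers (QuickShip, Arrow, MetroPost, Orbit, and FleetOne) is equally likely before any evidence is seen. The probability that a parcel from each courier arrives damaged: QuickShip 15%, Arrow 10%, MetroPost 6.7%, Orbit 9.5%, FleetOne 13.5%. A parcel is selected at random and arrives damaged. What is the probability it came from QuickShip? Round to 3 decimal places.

0.274

Since the prior is uniform, the posterior is proportional to the likelihood:
  QuickShip: 0.15
  Arrow: 0.1
  MetroPost: 0.067
  Orbit: 0.095
  FleetOne: 0.135
Normalizing constant = 0.547.
P(QuickShip | evidence) = 0.15 / 0.547 ≈ 0.274.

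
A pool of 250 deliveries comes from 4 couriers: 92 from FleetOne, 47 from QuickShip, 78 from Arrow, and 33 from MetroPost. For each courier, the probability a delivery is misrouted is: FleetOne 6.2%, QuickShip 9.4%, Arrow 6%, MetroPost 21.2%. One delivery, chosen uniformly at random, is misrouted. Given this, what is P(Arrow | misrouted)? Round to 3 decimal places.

Compute prior × likelihood for every hypothesis:
  FleetOne: 0.368 × 0.062 = 0.022816
  QuickShip: 0.188 × 0.094 = 0.017672
  Arrow: 0.312 × 0.06 = 0.01872
  MetroPost: 0.132 × 0.212 = 0.027984
Normalizing constant = 0.087192.
P(Arrow | evidence) = 0.01872 / 0.087192 ≈ 0.215.

0.215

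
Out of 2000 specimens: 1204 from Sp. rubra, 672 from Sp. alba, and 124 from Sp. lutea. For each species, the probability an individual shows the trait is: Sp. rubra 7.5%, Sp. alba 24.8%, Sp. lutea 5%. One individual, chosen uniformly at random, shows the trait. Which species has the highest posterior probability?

Compute prior × likelihood for every hypothesis:
  Sp. rubra: 0.602 × 0.075 = 0.04515
  Sp. alba: 0.336 × 0.248 = 0.083328
  Sp. lutea: 0.062 × 0.05 = 0.0031
Normalizing constant = 0.131578.
Largest term belongs to Sp. alba, so Sp. alba is most probable.

Sp. alba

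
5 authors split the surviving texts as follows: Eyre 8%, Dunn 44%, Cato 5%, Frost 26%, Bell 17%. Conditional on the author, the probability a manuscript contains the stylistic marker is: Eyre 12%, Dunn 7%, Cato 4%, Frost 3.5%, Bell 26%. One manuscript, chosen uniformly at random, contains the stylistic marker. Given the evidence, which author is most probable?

Compute prior × likelihood for every hypothesis:
  Eyre: 0.08 × 0.12 = 0.0096
  Dunn: 0.44 × 0.07 = 0.0308
  Cato: 0.05 × 0.04 = 0.002
  Frost: 0.26 × 0.035 = 0.0091
  Bell: 0.17 × 0.26 = 0.0442
Total = 0.0957.
Largest term belongs to Bell, so Bell is most probable.

Bell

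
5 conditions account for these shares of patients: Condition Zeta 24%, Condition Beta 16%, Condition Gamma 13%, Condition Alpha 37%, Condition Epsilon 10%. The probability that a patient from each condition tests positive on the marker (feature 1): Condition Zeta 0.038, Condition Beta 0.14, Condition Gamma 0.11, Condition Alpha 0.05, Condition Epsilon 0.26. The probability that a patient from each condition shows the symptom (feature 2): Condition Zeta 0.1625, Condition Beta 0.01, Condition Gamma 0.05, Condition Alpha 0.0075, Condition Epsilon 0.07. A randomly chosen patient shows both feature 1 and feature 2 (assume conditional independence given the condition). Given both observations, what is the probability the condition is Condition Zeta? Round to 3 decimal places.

By Bayes' rule, posterior ∝ prior × likelihood:
  Condition Zeta: 0.24 × 0.038 × 0.1625 = 0.001482
  Condition Beta: 0.16 × 0.14 × 0.01 = 0.000224
  Condition Gamma: 0.13 × 0.11 × 0.05 = 0.000715
  Condition Alpha: 0.37 × 0.05 × 0.0075 = 0.00013875
  Condition Epsilon: 0.1 × 0.26 × 0.07 = 0.00182
Total = 0.00437975.
P(Condition Zeta | evidence) = 0.001482 / 0.00437975 ≈ 0.338.

0.338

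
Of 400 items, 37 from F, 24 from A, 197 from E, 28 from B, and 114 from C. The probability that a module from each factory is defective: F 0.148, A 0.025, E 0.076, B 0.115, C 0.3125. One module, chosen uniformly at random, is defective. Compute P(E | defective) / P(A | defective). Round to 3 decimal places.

24.953

Compute prior × likelihood for every hypothesis:
  F: 0.0925 × 0.148 = 0.01369
  A: 0.06 × 0.025 = 0.0015
  E: 0.4925 × 0.076 = 0.03743
  B: 0.07 × 0.115 = 0.00805
  C: 0.285 × 0.3125 = 0.0890625
Sum = 0.1497325.
The ratio is 0.03743 / 0.0015 (the normalizer cancels) = 24.953.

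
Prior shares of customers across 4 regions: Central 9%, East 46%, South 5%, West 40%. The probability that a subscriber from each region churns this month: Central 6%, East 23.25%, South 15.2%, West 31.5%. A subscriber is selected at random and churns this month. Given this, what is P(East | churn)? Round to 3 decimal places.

By Bayes' rule, posterior ∝ prior × likelihood:
  Central: 0.09 × 0.06 = 0.0054
  East: 0.46 × 0.2325 = 0.10695
  South: 0.05 × 0.152 = 0.0076
  West: 0.4 × 0.315 = 0.126
Total = 0.24595.
P(East | evidence) = 0.10695 / 0.24595 ≈ 0.435.

0.435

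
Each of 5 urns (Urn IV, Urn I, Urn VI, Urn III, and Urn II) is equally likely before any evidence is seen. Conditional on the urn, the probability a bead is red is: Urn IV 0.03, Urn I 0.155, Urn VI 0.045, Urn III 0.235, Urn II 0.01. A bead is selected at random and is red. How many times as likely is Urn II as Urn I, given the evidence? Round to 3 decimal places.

0.065

Since the prior is uniform, the posterior is proportional to the likelihood:
  Urn IV: 0.03
  Urn I: 0.155
  Urn VI: 0.045
  Urn III: 0.235
  Urn II: 0.01
Sum = 0.475.
The ratio is 0.01 / 0.155 (the normalizer cancels) = 0.065.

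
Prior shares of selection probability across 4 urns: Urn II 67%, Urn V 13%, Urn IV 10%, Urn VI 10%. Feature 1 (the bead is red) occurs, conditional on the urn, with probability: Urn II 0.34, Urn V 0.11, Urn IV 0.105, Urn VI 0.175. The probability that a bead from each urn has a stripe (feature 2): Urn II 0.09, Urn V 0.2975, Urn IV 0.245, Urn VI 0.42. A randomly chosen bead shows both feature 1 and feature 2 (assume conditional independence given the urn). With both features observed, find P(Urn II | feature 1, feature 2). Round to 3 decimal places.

0.591

By Bayes' rule, posterior ∝ prior × likelihood:
  Urn II: 0.67 × 0.34 × 0.09 = 0.020502
  Urn V: 0.13 × 0.11 × 0.2975 = 0.00425425
  Urn IV: 0.1 × 0.105 × 0.245 = 0.0025725
  Urn VI: 0.1 × 0.175 × 0.42 = 0.00735
Normalizing constant = 0.03467875.
P(Urn II | evidence) = 0.020502 / 0.03467875 ≈ 0.591.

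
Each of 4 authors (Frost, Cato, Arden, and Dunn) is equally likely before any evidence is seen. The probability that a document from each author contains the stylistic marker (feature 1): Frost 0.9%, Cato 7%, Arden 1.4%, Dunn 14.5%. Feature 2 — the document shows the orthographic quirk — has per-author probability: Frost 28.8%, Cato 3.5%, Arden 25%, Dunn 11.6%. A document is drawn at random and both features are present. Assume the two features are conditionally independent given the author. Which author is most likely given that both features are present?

With a uniform prior (1/4 each), posterior ∝ likelihood:
  Frost: 0.009 × 0.288 = 0.002592
  Cato: 0.07 × 0.035 = 0.00245
  Arden: 0.014 × 0.25 = 0.0035
  Dunn: 0.145 × 0.116 = 0.01682
Sum = 0.025362.
Largest term belongs to Dunn, so Dunn is most probable.

Dunn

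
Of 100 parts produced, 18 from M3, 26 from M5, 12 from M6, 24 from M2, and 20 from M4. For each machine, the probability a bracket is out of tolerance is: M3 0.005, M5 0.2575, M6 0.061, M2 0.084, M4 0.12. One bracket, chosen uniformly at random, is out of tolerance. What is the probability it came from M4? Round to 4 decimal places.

0.2011

Unnormalized posteriors (prior × likelihood):
  M3: 0.18 × 0.005 = 0.0009
  M5: 0.26 × 0.2575 = 0.06695
  M6: 0.12 × 0.061 = 0.00732
  M2: 0.24 × 0.084 = 0.02016
  M4: 0.2 × 0.12 = 0.024
Normalizing constant = 0.11933.
P(M4 | evidence) = 0.024 / 0.11933 ≈ 0.2011.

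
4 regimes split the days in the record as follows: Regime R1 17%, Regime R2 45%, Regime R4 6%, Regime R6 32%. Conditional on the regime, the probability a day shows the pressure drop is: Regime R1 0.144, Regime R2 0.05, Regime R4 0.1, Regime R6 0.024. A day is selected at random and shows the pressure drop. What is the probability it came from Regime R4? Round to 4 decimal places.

0.0989

Compute prior × likelihood for every hypothesis:
  Regime R1: 0.17 × 0.144 = 0.02448
  Regime R2: 0.45 × 0.05 = 0.0225
  Regime R4: 0.06 × 0.1 = 0.006
  Regime R6: 0.32 × 0.024 = 0.00768
Total = 0.06066.
P(Regime R4 | evidence) = 0.006 / 0.06066 ≈ 0.0989.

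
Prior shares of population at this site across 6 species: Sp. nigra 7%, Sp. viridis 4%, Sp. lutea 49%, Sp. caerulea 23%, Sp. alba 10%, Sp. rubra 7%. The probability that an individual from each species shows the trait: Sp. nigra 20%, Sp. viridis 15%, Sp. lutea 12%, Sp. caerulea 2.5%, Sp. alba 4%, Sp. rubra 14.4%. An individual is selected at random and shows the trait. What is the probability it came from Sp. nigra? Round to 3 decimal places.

Compute prior × likelihood for every hypothesis:
  Sp. nigra: 0.07 × 0.2 = 0.014
  Sp. viridis: 0.04 × 0.15 = 0.006
  Sp. lutea: 0.49 × 0.12 = 0.0588
  Sp. caerulea: 0.23 × 0.025 = 0.00575
  Sp. alba: 0.1 × 0.04 = 0.004
  Sp. rubra: 0.07 × 0.144 = 0.01008
Normalizing constant = 0.09863.
P(Sp. nigra | evidence) = 0.014 / 0.09863 ≈ 0.142.

0.142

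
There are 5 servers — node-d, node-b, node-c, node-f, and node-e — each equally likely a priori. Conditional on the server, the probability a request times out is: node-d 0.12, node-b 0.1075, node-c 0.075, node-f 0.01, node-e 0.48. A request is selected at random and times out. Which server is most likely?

node-e

With a uniform prior (1/5 each), posterior ∝ likelihood:
  node-d: 0.12
  node-b: 0.1075
  node-c: 0.075
  node-f: 0.01
  node-e: 0.48
Normalizing constant = 0.7925.
Largest term belongs to node-e, so node-e is most probable.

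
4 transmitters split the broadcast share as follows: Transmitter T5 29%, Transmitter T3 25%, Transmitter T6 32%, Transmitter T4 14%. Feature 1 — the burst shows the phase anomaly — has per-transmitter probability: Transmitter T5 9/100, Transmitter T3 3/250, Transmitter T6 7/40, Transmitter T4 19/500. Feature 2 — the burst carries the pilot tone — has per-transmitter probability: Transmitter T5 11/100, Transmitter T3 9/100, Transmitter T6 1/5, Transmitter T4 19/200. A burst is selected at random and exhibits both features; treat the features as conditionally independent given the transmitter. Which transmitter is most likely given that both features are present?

Transmitter T6

Unnormalized posteriors (prior × likelihood):
  Transmitter T5: 0.29 × 0.09 × 0.11 = 0.002871
  Transmitter T3: 0.25 × 0.012 × 0.09 = 0.00027
  Transmitter T6: 0.32 × 0.175 × 0.2 = 0.0112
  Transmitter T4: 0.14 × 0.038 × 0.095 = 0.0005054
Sum = 0.0148464.
Largest term belongs to Transmitter T6, so Transmitter T6 is most probable.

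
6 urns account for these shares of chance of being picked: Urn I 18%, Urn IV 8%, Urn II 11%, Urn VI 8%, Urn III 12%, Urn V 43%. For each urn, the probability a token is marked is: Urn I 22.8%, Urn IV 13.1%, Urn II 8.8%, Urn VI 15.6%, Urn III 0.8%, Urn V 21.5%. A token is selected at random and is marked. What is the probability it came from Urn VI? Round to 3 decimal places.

0.075

Prior × likelihood for each hypothesis:
  Urn I: 0.18 × 0.228 = 0.04104
  Urn IV: 0.08 × 0.131 = 0.01048
  Urn II: 0.11 × 0.088 = 0.00968
  Urn VI: 0.08 × 0.156 = 0.01248
  Urn III: 0.12 × 0.008 = 0.00096
  Urn V: 0.43 × 0.215 = 0.09245
Sum = 0.16709.
P(Urn VI | evidence) = 0.01248 / 0.16709 ≈ 0.075.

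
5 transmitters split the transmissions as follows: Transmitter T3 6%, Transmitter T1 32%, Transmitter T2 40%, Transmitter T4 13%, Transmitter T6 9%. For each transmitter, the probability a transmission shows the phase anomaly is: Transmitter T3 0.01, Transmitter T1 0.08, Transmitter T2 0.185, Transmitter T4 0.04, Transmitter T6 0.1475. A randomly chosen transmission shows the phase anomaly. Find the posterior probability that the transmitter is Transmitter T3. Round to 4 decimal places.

Unnormalized posteriors (prior × likelihood):
  Transmitter T3: 0.06 × 0.01 = 0.0006
  Transmitter T1: 0.32 × 0.08 = 0.0256
  Transmitter T2: 0.4 × 0.185 = 0.074
  Transmitter T4: 0.13 × 0.04 = 0.0052
  Transmitter T6: 0.09 × 0.1475 = 0.013275
Normalizing constant = 0.118675.
P(Transmitter T3 | evidence) = 0.0006 / 0.118675 ≈ 0.0051.

0.0051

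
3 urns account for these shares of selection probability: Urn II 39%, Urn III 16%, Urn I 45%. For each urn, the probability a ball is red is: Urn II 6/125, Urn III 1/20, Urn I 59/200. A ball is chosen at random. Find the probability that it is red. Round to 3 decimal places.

Unnormalized posteriors (prior × likelihood):
  Urn II: 0.39 × 0.048 = 0.01872
  Urn III: 0.16 × 0.05 = 0.008
  Urn I: 0.45 × 0.295 = 0.13275
P(red) = 0.01872 + 0.008 + 0.13275 = 0.15947 → 0.159.

0.159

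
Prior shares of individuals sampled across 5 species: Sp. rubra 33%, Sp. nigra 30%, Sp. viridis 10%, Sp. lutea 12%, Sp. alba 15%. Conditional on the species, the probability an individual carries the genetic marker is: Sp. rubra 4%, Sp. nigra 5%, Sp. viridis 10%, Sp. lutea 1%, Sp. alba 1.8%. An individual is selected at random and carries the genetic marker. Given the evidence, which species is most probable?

Unnormalized posteriors (prior × likelihood):
  Sp. rubra: 0.33 × 0.04 = 0.0132
  Sp. nigra: 0.3 × 0.05 = 0.015
  Sp. viridis: 0.1 × 0.1 = 0.01
  Sp. lutea: 0.12 × 0.01 = 0.0012
  Sp. alba: 0.15 × 0.018 = 0.0027
Total = 0.0421.
Largest term belongs to Sp. nigra, so Sp. nigra is most probable.

Sp. nigra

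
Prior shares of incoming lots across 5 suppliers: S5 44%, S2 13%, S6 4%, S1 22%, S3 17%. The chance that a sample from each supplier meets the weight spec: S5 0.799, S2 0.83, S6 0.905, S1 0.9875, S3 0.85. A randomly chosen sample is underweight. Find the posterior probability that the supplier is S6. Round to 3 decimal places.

0.027

Taking complements, P(underweight | each) = S5 0.201, S2 0.17, S6 0.095, S1 0.0125, S3 0.15.
Compute prior × likelihood for every hypothesis:
  S5: 0.44 × 0.201 = 0.08844
  S2: 0.13 × 0.17 = 0.0221
  S6: 0.04 × 0.095 = 0.0038
  S1: 0.22 × 0.0125 = 0.00275
  S3: 0.17 × 0.15 = 0.0255
Normalizing constant = 0.14259.
P(S6 | evidence) = 0.0038 / 0.14259 ≈ 0.027.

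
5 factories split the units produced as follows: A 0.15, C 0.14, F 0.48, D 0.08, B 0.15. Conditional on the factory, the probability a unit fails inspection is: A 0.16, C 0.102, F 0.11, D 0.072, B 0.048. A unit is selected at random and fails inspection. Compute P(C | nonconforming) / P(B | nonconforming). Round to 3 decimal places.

1.983

Prior × likelihood for each hypothesis:
  A: 0.15 × 0.16 = 0.024
  C: 0.14 × 0.102 = 0.01428
  F: 0.48 × 0.11 = 0.0528
  D: 0.08 × 0.072 = 0.00576
  B: 0.15 × 0.048 = 0.0072
Normalizing constant = 0.10404.
The ratio is 0.01428 / 0.0072 (the normalizer cancels) = 1.983.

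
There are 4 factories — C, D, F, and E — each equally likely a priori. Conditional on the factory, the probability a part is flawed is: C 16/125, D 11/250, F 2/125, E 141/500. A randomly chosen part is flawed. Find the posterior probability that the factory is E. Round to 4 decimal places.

0.6000

With a uniform prior (1/4 each), posterior ∝ likelihood:
  C: 0.128
  D: 0.044
  F: 0.016
  E: 0.282
Total = 0.47.
P(E | evidence) = 0.282 / 0.47 ≈ 0.6000.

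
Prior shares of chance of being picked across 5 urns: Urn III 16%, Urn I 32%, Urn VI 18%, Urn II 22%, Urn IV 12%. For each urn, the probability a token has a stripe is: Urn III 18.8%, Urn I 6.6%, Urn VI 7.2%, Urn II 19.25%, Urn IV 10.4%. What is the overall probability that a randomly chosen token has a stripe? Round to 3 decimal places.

Compute prior × likelihood for every hypothesis:
  Urn III: 0.16 × 0.188 = 0.03008
  Urn I: 0.32 × 0.066 = 0.02112
  Urn VI: 0.18 × 0.072 = 0.01296
  Urn II: 0.22 × 0.1925 = 0.04235
  Urn IV: 0.12 × 0.104 = 0.01248
P(striped) = 0.03008 + 0.02112 + 0.01296 + 0.04235 + 0.01248 = 0.11899 → 0.119.

0.119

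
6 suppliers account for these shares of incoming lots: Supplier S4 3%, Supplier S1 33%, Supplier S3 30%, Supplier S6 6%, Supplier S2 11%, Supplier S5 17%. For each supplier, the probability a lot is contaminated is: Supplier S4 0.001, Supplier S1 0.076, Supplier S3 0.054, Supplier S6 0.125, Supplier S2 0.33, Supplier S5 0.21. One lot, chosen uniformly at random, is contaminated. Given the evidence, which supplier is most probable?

Supplier S2

By Bayes' rule, posterior ∝ prior × likelihood:
  Supplier S4: 0.03 × 0.001 = 0.00003
  Supplier S1: 0.33 × 0.076 = 0.02508
  Supplier S3: 0.3 × 0.054 = 0.0162
  Supplier S6: 0.06 × 0.125 = 0.0075
  Supplier S2: 0.11 × 0.33 = 0.0363
  Supplier S5: 0.17 × 0.21 = 0.0357
Normalizing constant = 0.12081.
Largest term belongs to Supplier S2, so Supplier S2 is most probable.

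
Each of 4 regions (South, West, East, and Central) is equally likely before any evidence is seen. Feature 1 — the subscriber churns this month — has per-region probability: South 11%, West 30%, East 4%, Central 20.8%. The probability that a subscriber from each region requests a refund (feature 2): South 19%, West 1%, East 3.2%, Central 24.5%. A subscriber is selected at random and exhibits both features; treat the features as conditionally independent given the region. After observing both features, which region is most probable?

Central

With a uniform prior (1/4 each), posterior ∝ likelihood:
  South: 0.11 × 0.19 = 0.0209
  West: 0.3 × 0.01 = 0.003
  East: 0.04 × 0.032 = 0.00128
  Central: 0.208 × 0.245 = 0.05096
Normalizing constant = 0.07614.
Largest term belongs to Central, so Central is most probable.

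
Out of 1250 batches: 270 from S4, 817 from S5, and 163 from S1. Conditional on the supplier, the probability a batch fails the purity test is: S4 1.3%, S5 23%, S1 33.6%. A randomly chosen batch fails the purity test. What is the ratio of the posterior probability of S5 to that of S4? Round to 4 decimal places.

53.5356

Prior × likelihood for each hypothesis:
  S4: 0.216 × 0.013 = 0.002808
  S5: 0.6536 × 0.23 = 0.150328
  S1: 0.1304 × 0.336 = 0.0438144
Sum = 0.1969504.
The ratio is 0.150328 / 0.002808 (the normalizer cancels) = 53.5356.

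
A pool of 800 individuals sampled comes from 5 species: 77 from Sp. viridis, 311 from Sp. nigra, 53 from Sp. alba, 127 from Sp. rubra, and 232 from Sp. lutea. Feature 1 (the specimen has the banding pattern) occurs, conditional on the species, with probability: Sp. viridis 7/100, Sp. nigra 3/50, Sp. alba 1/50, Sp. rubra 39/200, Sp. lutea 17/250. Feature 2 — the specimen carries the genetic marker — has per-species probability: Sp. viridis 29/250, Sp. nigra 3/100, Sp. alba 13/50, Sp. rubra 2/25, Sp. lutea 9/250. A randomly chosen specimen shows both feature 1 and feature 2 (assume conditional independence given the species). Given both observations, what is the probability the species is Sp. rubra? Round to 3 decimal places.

Prior × likelihood for each hypothesis:
  Sp. viridis: 0.09625 × 0.07 × 0.116 = 0.00078155
  Sp. nigra: 0.38875 × 0.06 × 0.03 = 0.00069975
  Sp. alba: 0.06625 × 0.02 × 0.26 = 0.0003445
  Sp. rubra: 0.15875 × 0.195 × 0.08 = 0.0024765
  Sp. lutea: 0.29 × 0.068 × 0.036 = 0.00070992
Sum = 0.00501222.
P(Sp. rubra | evidence) = 0.0024765 / 0.00501222 ≈ 0.494.

0.494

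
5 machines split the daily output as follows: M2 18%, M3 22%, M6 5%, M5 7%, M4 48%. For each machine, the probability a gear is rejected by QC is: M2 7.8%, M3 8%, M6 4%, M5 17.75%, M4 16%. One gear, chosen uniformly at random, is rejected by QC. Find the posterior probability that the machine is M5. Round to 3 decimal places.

Compute prior × likelihood for every hypothesis:
  M2: 0.18 × 0.078 = 0.01404
  M3: 0.22 × 0.08 = 0.0176
  M6: 0.05 × 0.04 = 0.002
  M5: 0.07 × 0.1775 = 0.012425
  M4: 0.48 × 0.16 = 0.0768
Sum = 0.122865.
P(M5 | evidence) = 0.012425 / 0.122865 ≈ 0.101.

0.101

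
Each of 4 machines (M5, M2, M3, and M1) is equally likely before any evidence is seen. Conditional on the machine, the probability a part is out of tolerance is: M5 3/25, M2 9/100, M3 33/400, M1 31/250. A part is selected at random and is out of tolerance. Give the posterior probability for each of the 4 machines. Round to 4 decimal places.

Since the prior is uniform, the posterior is proportional to the likelihood:
  M5: 0.12
  M2: 0.09
  M3: 0.0825
  M1: 0.124
Sum = 0.4165.
P(M5 | oversize) = 0.12/0.4165 ≈ 0.2881
P(M2 | oversize) = 0.09/0.4165 ≈ 0.2161
P(M3 | oversize) = 0.0825/0.4165 ≈ 0.1981
P(M1 | oversize) = 0.124/0.4165 ≈ 0.2977

M5 0.2881, M2 0.2161, M3 0.1981, M1 0.2977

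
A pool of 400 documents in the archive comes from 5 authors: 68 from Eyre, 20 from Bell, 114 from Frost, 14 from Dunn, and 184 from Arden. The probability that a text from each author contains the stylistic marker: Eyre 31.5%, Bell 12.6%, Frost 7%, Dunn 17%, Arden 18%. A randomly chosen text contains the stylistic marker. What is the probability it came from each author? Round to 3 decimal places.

Unnormalized posteriors (prior × likelihood):
  Eyre: 0.17 × 0.315 = 0.05355
  Bell: 0.05 × 0.126 = 0.0063
  Frost: 0.285 × 0.07 = 0.01995
  Dunn: 0.035 × 0.17 = 0.00595
  Arden: 0.46 × 0.18 = 0.0828
Total = 0.16855.
P(Eyre | marker) = 0.05355/0.16855 ≈ 0.318
P(Bell | marker) = 0.0063/0.16855 ≈ 0.037
P(Frost | marker) = 0.01995/0.16855 ≈ 0.118
P(Dunn | marker) = 0.00595/0.16855 ≈ 0.035
P(Arden | marker) = 0.0828/0.16855 ≈ 0.491

Eyre 0.318, Bell 0.037, Frost 0.118, Dunn 0.035, Arden 0.491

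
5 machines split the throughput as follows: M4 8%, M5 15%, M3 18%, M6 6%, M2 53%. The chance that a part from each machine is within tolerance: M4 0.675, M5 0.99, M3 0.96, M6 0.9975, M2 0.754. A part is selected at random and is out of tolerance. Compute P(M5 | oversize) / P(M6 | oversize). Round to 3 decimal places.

10.000

Taking complements, P(oversize | each) = M4 0.325, M5 0.01, M3 0.04, M6 0.0025, M2 0.246.
Prior × likelihood for each hypothesis:
  M4: 0.08 × 0.325 = 0.026
  M5: 0.15 × 0.01 = 0.0015
  M3: 0.18 × 0.04 = 0.0072
  M6: 0.06 × 0.0025 = 0.00015
  M2: 0.53 × 0.246 = 0.13038
Total = 0.16523.
The ratio is 0.0015 / 0.00015 (the normalizer cancels) = 10.000.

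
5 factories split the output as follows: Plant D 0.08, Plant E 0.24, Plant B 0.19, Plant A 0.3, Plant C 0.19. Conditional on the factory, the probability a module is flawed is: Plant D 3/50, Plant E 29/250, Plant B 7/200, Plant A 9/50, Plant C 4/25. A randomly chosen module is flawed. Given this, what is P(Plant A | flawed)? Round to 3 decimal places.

0.437

Compute prior × likelihood for every hypothesis:
  Plant D: 0.08 × 0.06 = 0.0048
  Plant E: 0.24 × 0.116 = 0.02784
  Plant B: 0.19 × 0.035 = 0.00665
  Plant A: 0.3 × 0.18 = 0.054
  Plant C: 0.19 × 0.16 = 0.0304
Normalizing constant = 0.12369.
P(Plant A | evidence) = 0.054 / 0.12369 ≈ 0.437.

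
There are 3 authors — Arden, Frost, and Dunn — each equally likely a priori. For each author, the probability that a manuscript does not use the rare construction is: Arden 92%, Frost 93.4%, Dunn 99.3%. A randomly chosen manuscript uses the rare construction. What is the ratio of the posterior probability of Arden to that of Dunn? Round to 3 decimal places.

Taking complements, P(rare-form | each) = Arden 0.08, Frost 0.066, Dunn 0.007.
Since the prior is uniform, the posterior is proportional to the likelihood:
  Arden: 0.08
  Frost: 0.066
  Dunn: 0.007
Sum = 0.153.
The ratio is 0.08 / 0.007 (the normalizer cancels) = 11.429.

11.429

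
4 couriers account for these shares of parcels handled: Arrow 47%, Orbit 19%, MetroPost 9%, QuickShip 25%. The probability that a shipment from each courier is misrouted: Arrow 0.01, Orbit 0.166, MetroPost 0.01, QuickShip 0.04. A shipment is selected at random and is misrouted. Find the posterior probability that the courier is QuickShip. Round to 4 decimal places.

0.2121

Prior × likelihood for each hypothesis:
  Arrow: 0.47 × 0.01 = 0.0047
  Orbit: 0.19 × 0.166 = 0.03154
  MetroPost: 0.09 × 0.01 = 0.0009
  QuickShip: 0.25 × 0.04 = 0.01
Normalizing constant = 0.04714.
P(QuickShip | evidence) = 0.01 / 0.04714 ≈ 0.2121.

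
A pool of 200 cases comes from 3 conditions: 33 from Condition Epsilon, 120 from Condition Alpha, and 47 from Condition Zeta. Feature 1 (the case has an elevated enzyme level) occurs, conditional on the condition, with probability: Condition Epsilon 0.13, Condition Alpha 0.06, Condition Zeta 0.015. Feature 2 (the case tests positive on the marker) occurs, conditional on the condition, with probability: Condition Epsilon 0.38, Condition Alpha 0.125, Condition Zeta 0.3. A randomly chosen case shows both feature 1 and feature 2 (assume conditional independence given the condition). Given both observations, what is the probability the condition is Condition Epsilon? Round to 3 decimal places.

0.595

By Bayes' rule, posterior ∝ prior × likelihood:
  Condition Epsilon: 0.165 × 0.13 × 0.38 = 0.008151
  Condition Alpha: 0.6 × 0.06 × 0.125 = 0.0045
  Condition Zeta: 0.235 × 0.015 × 0.3 = 0.0010575
Normalizing constant = 0.0137085.
P(Condition Epsilon | evidence) = 0.008151 / 0.0137085 ≈ 0.595.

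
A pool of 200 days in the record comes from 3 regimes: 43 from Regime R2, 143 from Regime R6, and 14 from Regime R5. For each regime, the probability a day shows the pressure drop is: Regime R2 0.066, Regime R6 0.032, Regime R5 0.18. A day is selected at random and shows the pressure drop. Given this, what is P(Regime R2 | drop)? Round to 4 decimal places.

0.2857

Prior × likelihood for each hypothesis:
  Regime R2: 0.215 × 0.066 = 0.01419
  Regime R6: 0.715 × 0.032 = 0.02288
  Regime R5: 0.07 × 0.18 = 0.0126
Total = 0.04967.
P(Regime R2 | evidence) = 0.01419 / 0.04967 ≈ 0.2857.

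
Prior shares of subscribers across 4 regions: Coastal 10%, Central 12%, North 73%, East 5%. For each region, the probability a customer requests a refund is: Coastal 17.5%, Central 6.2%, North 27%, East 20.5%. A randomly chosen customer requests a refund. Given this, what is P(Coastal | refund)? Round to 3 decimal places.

By Bayes' rule, posterior ∝ prior × likelihood:
  Coastal: 0.1 × 0.175 = 0.0175
  Central: 0.12 × 0.062 = 0.00744
  North: 0.73 × 0.27 = 0.1971
  East: 0.05 × 0.205 = 0.01025
Normalizing constant = 0.23229.
P(Coastal | evidence) = 0.0175 / 0.23229 ≈ 0.075.

0.075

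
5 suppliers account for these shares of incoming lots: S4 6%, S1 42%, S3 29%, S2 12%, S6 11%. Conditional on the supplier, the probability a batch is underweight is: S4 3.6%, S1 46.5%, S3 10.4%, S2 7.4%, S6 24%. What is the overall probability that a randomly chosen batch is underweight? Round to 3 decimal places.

Unnormalized posteriors (prior × likelihood):
  S4: 0.06 × 0.036 = 0.00216
  S1: 0.42 × 0.465 = 0.1953
  S3: 0.29 × 0.104 = 0.03016
  S2: 0.12 × 0.074 = 0.00888
  S6: 0.11 × 0.24 = 0.0264
P(underweight) = 0.00216 + 0.1953 + 0.03016 + 0.00888 + 0.0264 = 0.2629 → 0.263.

0.263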